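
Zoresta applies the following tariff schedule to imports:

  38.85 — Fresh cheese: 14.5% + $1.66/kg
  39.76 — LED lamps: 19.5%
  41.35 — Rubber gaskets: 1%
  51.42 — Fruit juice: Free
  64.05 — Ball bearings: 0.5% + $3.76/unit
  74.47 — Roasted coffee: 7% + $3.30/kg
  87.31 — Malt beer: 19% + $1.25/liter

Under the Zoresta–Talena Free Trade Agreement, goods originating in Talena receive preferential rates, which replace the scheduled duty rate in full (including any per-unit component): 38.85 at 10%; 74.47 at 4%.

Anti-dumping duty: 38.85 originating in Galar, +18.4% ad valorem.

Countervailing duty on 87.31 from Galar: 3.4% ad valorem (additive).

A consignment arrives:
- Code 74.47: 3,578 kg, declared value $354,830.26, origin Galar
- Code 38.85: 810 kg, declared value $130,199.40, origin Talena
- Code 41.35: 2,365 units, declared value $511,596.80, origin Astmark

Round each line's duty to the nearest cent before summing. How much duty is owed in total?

Line 1 (74.47, Galar, 3,578 kg, $354,830.26):
Base rate for 74.47 is 7% + $3.30/kg.
74.47 has an FTA preferential rate, but origin Galar is not Talena; base rate stands.
Duty = $354,830.26 × 7% + 3,578 × $3.30 = $36,645.52.
Line 2 (38.85, Talena, 810 kg, $130,199.40):
Base rate for 38.85 is 14.5% + $1.66/kg.
Origin Talena qualifies under the Zoresta–Talena agreement and 38.85 is covered: preferential rate 10% applies instead.
The additional-duty order on 38.85 targets Galar, not Talena; it does not apply.
Duty = $130,199.40 × 10% = $13,019.94.
Line 3 (41.35, Astmark, 2,365 units, $511,596.80):
Base rate for 41.35 is 1%.
Duty = $511,596.80 × 1% = $5,115.97.
Total = $36,645.52 + $13,019.94 + $5,115.97 = $54,781.43.

$54,781.43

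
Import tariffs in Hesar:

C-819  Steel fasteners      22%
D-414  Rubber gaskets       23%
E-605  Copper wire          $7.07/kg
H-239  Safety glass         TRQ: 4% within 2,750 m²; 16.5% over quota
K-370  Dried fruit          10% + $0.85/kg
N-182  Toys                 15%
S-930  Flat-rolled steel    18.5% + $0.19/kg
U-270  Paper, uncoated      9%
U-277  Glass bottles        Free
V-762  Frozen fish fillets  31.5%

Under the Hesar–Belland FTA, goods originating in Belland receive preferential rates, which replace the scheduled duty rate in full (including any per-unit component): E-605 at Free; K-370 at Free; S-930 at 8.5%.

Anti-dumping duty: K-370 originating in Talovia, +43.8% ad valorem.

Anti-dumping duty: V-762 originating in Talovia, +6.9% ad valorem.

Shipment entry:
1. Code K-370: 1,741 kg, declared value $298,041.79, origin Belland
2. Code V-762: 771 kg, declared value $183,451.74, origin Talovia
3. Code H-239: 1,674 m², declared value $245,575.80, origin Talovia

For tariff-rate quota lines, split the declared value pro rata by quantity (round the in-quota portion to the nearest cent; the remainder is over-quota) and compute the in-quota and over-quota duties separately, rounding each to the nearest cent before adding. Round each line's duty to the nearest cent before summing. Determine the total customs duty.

$80,268.50

Line 1 (K-370, Belland, 1,741 kg, $298,041.79):
Base rate for K-370 is 10% + $0.85/kg.
Origin Belland qualifies under the Hesar–Belland agreement and K-370 is covered: preferential rate Free applies instead.
The additional-duty order on K-370 targets Talovia, not Belland; it does not apply.
Duty = $298,041.79 × 0% = $0.00.
Line 2 (V-762, Talovia, 771 kg, $183,451.74):
Base rate for V-762 is 31.5%.
Additional duty on V-762 from Talovia: +6.9%. Applied ad valorem rate: 31.5% + 6.9% = 38.4%.
Duty = $183,451.74 × 38.4% = $70,445.47.
Line 3 (H-239, Talovia, 1,674 m², $245,575.80):
Code H-239 is under a tariff-rate quota (threshold 2,750 m²). Quantity 1,674 m² is within the quota, so the in-quota rate 4% applies to the full value.
Duty = $245,575.80 × 4% = $9,823.03.
Total = $0.00 + $70,445.47 + $9,823.03 = $80,268.50.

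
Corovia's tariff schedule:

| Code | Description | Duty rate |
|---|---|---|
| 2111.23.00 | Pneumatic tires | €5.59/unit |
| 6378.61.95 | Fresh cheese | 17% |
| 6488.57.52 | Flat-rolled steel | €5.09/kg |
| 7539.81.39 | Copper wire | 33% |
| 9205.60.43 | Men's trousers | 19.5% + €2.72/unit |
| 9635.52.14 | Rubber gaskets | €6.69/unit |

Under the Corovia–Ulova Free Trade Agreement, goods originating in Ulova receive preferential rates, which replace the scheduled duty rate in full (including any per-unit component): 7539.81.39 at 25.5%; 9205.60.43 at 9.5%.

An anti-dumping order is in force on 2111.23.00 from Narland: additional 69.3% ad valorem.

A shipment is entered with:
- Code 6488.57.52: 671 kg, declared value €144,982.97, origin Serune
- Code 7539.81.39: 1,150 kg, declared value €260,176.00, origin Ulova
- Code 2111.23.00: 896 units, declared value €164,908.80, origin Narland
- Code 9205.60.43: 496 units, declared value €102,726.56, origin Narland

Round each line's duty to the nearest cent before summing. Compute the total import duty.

€210,431.51

Line 1 (6488.57.52, Serune, 671 kg, €144,982.97):
Base rate for 6488.57.52 is €5.09/kg.
Duty = 671 × €5.09 = €3,415.39.
Line 2 (7539.81.39, Ulova, 1,150 kg, €260,176.00):
Base rate for 7539.81.39 is 33%.
Origin Ulova qualifies under the Corovia–Ulova agreement and 7539.81.39 is covered: preferential rate 25.5% applies instead.
Duty = €260,176.00 × 25.5% = €66,344.88.
Line 3 (2111.23.00, Narland, 896 units, €164,908.80):
Base rate for 2111.23.00 is €5.59/unit.
Additional duty on 2111.23.00 from Narland: +69.3% ad valorem. Applied ad valorem rate = 69.3%.
Duty = €164,908.80 × 69.3% + 896 × €5.59 = €119,290.44.
Line 4 (9205.60.43, Narland, 496 units, €102,726.56):
Base rate for 9205.60.43 is 19.5% + €2.72/unit.
9205.60.43 has an FTA preferential rate, but origin Narland is not Ulova; base rate stands.
Duty = €102,726.56 × 19.5% + 496 × €2.72 = €21,380.80.
Total = €3,415.39 + €66,344.88 + €119,290.44 + €21,380.80 = €210,431.51.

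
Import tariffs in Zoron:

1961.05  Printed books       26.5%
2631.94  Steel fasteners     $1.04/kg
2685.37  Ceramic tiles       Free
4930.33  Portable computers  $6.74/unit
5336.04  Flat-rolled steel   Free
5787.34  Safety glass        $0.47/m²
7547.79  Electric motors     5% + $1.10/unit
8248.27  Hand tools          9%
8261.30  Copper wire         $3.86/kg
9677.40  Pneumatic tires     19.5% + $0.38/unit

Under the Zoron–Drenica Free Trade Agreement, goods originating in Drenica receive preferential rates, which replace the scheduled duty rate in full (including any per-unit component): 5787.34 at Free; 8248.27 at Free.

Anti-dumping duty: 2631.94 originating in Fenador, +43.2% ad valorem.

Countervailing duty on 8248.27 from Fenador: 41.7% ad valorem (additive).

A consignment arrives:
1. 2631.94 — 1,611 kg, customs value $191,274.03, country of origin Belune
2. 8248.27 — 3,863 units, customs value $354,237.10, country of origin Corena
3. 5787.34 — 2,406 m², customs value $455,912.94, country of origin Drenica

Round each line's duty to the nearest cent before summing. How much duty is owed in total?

$33,556.78

Line 1 (2631.94, Belune, 1,611 kg, $191,274.03):
Base rate for 2631.94 is $1.04/kg.
The additional-duty order on 2631.94 targets Fenador, not Belune; it does not apply.
Duty = 1,611 × $1.04 = $1,675.44.
Line 2 (8248.27, Corena, 3,863 units, $354,237.10):
Base rate for 8248.27 is 9%.
8248.27 has an FTA preferential rate, but origin Corena is not Drenica; base rate stands.
The additional-duty order on 8248.27 targets Fenador, not Corena; it does not apply.
Duty = $354,237.10 × 9% = $31,881.34.
Line 3 (5787.34, Drenica, 2,406 m², $455,912.94):
Base rate for 5787.34 is $0.47/m².
Origin Drenica qualifies under the Zoron–Drenica agreement and 5787.34 is covered: preferential rate Free applies instead.
Duty = $455,912.94 × 0% = $0.00.
Total = $1,675.44 + $31,881.34 + $0.00 = $33,556.78.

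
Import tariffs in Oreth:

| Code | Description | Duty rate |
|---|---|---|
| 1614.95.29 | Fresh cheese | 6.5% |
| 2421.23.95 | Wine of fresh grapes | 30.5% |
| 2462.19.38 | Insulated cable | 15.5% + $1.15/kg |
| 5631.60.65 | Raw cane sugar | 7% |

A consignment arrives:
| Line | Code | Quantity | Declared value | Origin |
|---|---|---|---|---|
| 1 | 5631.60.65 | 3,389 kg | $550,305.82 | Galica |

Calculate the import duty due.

Line 1 (5631.60.65, Galica, 3,389 kg, $550,305.82):
Base rate for 5631.60.65 is 7%.
Duty = $550,305.82 × 7% = $38,521.41.

$38,521.41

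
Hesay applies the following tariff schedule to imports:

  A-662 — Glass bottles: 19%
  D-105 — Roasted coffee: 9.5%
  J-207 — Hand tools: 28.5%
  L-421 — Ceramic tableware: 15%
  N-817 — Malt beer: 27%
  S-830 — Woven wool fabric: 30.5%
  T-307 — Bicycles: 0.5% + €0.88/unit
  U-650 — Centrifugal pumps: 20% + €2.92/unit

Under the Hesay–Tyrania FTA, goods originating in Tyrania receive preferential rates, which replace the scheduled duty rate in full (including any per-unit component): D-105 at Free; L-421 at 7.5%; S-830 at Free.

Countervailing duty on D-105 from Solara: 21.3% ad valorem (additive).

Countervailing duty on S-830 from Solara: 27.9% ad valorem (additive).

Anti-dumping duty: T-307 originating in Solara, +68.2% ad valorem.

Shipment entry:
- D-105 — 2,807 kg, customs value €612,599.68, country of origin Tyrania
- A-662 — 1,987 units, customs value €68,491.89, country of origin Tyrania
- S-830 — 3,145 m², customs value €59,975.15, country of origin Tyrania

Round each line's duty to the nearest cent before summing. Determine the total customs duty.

Line 1 (D-105, Tyrania, 2,807 kg, €612,599.68):
Base rate for D-105 is 9.5%.
Origin Tyrania qualifies under the Hesay–Tyrania agreement and D-105 is covered: preferential rate Free applies instead.
The additional-duty order on D-105 targets Solara, not Tyrania; it does not apply.
Duty = €612,599.68 × 0% = €0.00.
Line 2 (A-662, Tyrania, 1,987 units, €68,491.89):
Base rate for A-662 is 19%.
Origin Tyrania is the FTA partner but A-662 is not on the preference list; base rate stands.
Duty = €68,491.89 × 19% = €13,013.46.
Line 3 (S-830, Tyrania, 3,145 m², €59,975.15):
Base rate for S-830 is 30.5%.
Origin Tyrania qualifies under the Hesay–Tyrania agreement and S-830 is covered: preferential rate Free applies instead.
The additional-duty order on S-830 targets Solara, not Tyrania; it does not apply.
Duty = €59,975.15 × 0% = €0.00.
Total = €0.00 + €13,013.46 + €0.00 = €13,013.46.

€13,013.46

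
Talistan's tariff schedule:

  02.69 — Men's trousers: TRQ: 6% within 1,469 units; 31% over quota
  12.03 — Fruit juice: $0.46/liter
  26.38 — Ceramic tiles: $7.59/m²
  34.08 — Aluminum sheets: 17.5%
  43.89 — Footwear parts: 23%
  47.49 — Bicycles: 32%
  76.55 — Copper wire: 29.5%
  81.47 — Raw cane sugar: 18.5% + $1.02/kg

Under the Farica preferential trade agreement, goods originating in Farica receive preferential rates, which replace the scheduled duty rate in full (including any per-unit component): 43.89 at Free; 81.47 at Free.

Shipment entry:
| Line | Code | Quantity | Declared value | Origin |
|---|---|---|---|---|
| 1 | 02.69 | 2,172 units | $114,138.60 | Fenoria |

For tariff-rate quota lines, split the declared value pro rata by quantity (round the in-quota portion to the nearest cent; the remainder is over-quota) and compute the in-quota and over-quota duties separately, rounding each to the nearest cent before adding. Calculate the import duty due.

Line 1 (02.69, Fenoria, 2,172 units, $114,138.60):
Code 02.69 is under a tariff-rate quota (threshold 1,469 units). In-quota: 1,469 units at 6%; over-quota: 703 units at 31%.
Pro-rata value split: in-quota = $114,138.60 × 1,469/2,172 = $77,195.95; over-quota = $114,138.60 − $77,195.95 = $36,942.65.
In-quota duty = $77,195.95 × 6% = $4,631.76. Over-quota duty = $36,942.65 × 31% = $11,452.22.
Line duty = $4,631.76 + $11,452.22 = $16,083.98.

$16,083.98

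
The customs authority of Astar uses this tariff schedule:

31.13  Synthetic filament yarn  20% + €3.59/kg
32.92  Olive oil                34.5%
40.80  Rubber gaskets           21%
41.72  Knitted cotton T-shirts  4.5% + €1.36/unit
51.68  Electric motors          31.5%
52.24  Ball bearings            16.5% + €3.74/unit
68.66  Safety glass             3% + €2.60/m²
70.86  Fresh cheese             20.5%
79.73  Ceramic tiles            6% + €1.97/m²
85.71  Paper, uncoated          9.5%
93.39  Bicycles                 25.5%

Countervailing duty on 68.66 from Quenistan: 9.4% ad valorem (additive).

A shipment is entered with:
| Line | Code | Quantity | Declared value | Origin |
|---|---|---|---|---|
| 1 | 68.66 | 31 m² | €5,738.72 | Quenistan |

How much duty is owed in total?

€792.20

Line 1 (68.66, Quenistan, 31 m², €5,738.72):
Base rate for 68.66 is 3% + €2.60/m².
Additional duty on 68.66 from Quenistan: +9.4%. Applied ad valorem rate: 3% + 9.4% = 12.4%.
Duty = €5,738.72 × 12.4% + 31 × €2.60 = €792.20.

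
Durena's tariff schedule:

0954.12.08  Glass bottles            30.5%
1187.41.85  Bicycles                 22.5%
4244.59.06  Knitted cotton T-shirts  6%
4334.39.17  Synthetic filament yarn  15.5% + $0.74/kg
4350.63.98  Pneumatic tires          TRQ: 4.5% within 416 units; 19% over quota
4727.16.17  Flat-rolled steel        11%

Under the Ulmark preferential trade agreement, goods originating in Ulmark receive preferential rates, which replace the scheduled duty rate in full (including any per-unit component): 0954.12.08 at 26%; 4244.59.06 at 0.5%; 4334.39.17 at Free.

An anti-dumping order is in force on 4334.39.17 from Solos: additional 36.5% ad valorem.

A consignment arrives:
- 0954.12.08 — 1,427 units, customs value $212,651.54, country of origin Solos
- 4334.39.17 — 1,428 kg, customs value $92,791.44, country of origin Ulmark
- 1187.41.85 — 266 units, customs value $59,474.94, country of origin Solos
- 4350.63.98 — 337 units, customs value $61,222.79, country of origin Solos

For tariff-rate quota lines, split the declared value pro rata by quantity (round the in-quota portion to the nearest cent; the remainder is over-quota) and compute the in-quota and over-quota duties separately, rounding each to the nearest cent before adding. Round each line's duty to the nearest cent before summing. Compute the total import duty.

$80,995.61

Line 1 (0954.12.08, Solos, 1,427 units, $212,651.54):
Base rate for 0954.12.08 is 30.5%.
0954.12.08 has an FTA preferential rate, but origin Solos is not Ulmark; base rate stands.
Duty = $212,651.54 × 30.5% = $64,858.72.
Line 2 (4334.39.17, Ulmark, 1,428 kg, $92,791.44):
Base rate for 4334.39.17 is 15.5% + $0.74/kg.
Origin Ulmark qualifies under the Durena–Ulmark agreement and 4334.39.17 is covered: preferential rate Free applies instead.
The additional-duty order on 4334.39.17 targets Solos, not Ulmark; it does not apply.
Duty = $92,791.44 × 0% = $0.00.
Line 3 (1187.41.85, Solos, 266 units, $59,474.94):
Base rate for 1187.41.85 is 22.5%.
Duty = $59,474.94 × 22.5% = $13,381.86.
Line 4 (4350.63.98, Solos, 337 units, $61,222.79):
Code 4350.63.98 is under a tariff-rate quota (threshold 416 units). Quantity 337 units is within the quota, so the in-quota rate 4.5% applies to the full value.
Duty = $61,222.79 × 4.5% = $2,755.03.
Total = $64,858.72 + $0.00 + $13,381.86 + $2,755.03 = $80,995.61.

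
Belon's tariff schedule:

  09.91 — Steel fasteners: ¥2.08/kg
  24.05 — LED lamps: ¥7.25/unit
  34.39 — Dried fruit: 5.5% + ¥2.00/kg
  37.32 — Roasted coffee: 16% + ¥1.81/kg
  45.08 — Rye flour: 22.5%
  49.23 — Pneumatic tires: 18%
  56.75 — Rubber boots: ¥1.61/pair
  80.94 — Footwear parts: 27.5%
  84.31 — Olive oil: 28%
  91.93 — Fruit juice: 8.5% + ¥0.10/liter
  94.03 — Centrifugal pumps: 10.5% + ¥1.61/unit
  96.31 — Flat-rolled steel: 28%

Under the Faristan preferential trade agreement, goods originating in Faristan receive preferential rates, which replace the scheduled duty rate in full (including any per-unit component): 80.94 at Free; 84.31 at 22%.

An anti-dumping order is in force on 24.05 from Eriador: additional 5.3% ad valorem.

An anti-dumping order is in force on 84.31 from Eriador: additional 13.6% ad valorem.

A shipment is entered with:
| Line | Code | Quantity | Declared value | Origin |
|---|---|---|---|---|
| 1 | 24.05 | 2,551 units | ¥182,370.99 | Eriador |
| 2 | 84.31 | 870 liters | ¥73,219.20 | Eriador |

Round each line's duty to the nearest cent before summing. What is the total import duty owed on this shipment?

Line 1 (24.05, Eriador, 2,551 units, ¥182,370.99):
Base rate for 24.05 is ¥7.25/unit.
Additional duty on 24.05 from Eriador: +5.3% ad valorem. Applied ad valorem rate = 5.3%.
Duty = ¥182,370.99 × 5.3% + 2,551 × ¥7.25 = ¥28,160.41.
Line 2 (84.31, Eriador, 870 liters, ¥73,219.20):
Base rate for 84.31 is 28%.
84.31 has an FTA preferential rate, but origin Eriador is not Faristan; base rate stands.
Additional duty on 84.31 from Eriador: +13.6%. Applied ad valorem rate: 28% + 13.6% = 41.6%.
Duty = ¥73,219.20 × 41.6% = ¥30,459.19.
Total = ¥28,160.41 + ¥30,459.19 = ¥58,619.60.

¥58,619.60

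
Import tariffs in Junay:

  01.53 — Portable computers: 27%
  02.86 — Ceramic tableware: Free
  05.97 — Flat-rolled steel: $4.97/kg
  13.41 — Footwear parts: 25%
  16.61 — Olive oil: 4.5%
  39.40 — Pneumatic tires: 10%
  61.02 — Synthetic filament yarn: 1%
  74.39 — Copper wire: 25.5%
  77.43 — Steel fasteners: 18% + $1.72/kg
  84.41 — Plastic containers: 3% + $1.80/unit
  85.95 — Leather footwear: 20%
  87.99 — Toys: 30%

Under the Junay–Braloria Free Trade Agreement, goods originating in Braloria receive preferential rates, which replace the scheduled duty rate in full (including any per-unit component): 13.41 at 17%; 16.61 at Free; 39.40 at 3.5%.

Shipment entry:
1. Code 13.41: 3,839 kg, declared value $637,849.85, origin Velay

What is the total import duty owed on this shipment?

Line 1 (13.41, Velay, 3,839 kg, $637,849.85):
Base rate for 13.41 is 25%.
13.41 has an FTA preferential rate, but origin Velay is not Braloria; base rate stands.
Duty = $637,849.85 × 25% = $159,462.46.

$159,462.46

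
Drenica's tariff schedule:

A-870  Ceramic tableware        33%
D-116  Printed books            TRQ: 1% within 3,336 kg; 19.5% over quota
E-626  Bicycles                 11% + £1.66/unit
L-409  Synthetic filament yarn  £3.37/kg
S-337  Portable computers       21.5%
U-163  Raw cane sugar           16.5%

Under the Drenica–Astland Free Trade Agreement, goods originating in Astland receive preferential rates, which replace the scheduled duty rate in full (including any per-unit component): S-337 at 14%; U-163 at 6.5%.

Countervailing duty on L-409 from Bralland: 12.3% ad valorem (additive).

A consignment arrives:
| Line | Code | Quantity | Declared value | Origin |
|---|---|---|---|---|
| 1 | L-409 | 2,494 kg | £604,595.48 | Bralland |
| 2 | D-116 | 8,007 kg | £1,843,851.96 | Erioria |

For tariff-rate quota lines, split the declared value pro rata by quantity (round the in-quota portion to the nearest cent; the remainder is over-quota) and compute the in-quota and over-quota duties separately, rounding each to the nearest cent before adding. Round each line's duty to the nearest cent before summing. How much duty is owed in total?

Line 1 (L-409, Bralland, 2,494 kg, £604,595.48):
Base rate for L-409 is £3.37/kg.
Additional duty on L-409 from Bralland: +12.3% ad valorem. Applied ad valorem rate = 12.3%.
Duty = £604,595.48 × 12.3% + 2,494 × £3.37 = £82,770.02.
Line 2 (D-116, Erioria, 8,007 kg, £1,843,851.96):
Code D-116 is under a tariff-rate quota (threshold 3,336 kg). In-quota: 3,336 kg at 1%; over-quota: 4,671 kg at 19.5%.
Pro-rata value split: in-quota = £1,843,851.96 × 3,336/8,007 = £768,214.08; over-quota = £1,843,851.96 − £768,214.08 = £1,075,637.88.
In-quota duty = £768,214.08 × 1% = £7,682.14. Over-quota duty = £1,075,637.88 × 19.5% = £209,749.39.
Line duty = £7,682.14 + £209,749.39 = £217,431.53.
Total = £82,770.02 + £217,431.53 = £300,201.55.

£300,201.55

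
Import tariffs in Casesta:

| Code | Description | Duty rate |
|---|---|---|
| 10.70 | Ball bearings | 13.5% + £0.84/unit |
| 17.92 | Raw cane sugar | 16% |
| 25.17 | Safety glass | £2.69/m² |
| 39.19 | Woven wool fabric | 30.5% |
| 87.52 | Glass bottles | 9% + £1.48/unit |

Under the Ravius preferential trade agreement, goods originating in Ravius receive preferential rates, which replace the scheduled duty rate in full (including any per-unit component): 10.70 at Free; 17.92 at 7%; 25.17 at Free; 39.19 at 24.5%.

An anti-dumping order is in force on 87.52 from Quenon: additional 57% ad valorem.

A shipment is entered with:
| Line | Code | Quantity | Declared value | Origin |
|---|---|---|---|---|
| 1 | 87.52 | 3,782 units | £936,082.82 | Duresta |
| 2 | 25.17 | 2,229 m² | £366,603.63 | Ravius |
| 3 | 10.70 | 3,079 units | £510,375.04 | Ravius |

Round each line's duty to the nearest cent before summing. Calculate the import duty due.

Line 1 (87.52, Duresta, 3,782 units, £936,082.82):
Base rate for 87.52 is 9% + £1.48/unit.
The additional-duty order on 87.52 targets Quenon, not Duresta; it does not apply.
Duty = £936,082.82 × 9% + 3,782 × £1.48 = £89,844.81.
Line 2 (25.17, Ravius, 2,229 m², £366,603.63):
Base rate for 25.17 is £2.69/m².
Origin Ravius qualifies under the Casesta–Ravius agreement and 25.17 is covered: preferential rate Free applies instead.
Duty = £366,603.63 × 0% = £0.00.
Line 3 (10.70, Ravius, 3,079 units, £510,375.04):
Base rate for 10.70 is 13.5% + £0.84/unit.
Origin Ravius qualifies under the Casesta–Ravius agreement and 10.70 is covered: preferential rate Free applies instead.
Duty = £510,375.04 × 0% = £0.00.
Total = £89,844.81 + £0.00 + £0.00 = £89,844.81.

£89,844.81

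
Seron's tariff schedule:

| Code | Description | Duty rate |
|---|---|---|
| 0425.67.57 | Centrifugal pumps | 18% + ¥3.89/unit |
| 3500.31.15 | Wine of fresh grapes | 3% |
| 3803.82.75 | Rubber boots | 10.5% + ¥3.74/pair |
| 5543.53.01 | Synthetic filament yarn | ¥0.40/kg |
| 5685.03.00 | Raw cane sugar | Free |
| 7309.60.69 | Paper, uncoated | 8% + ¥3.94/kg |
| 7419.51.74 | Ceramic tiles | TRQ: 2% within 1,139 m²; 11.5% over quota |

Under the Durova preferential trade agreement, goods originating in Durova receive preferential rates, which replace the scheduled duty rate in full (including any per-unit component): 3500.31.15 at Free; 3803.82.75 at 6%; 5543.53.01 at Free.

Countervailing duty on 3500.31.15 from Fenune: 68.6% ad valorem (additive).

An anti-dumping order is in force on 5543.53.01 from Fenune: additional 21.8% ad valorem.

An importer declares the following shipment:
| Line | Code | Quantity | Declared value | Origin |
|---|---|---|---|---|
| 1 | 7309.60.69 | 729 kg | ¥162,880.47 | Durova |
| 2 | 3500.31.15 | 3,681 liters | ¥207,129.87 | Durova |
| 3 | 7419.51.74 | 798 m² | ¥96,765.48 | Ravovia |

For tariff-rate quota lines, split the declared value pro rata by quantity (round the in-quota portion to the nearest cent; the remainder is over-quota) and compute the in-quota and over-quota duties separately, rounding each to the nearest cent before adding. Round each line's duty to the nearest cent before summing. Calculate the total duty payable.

¥17,838.01

Line 1 (7309.60.69, Durova, 729 kg, ¥162,880.47):
Base rate for 7309.60.69 is 8% + ¥3.94/kg.
Origin Durova is the FTA partner but 7309.60.69 is not on the preference list; base rate stands.
Duty = ¥162,880.47 × 8% + 729 × ¥3.94 = ¥15,902.70.
Line 2 (3500.31.15, Durova, 3,681 liters, ¥207,129.87):
Base rate for 3500.31.15 is 3%.
Origin Durova qualifies under the Seron–Durova agreement and 3500.31.15 is covered: preferential rate Free applies instead.
The additional-duty order on 3500.31.15 targets Fenune, not Durova; it does not apply.
Duty = ¥207,129.87 × 0% = ¥0.00.
Line 3 (7419.51.74, Ravovia, 798 m², ¥96,765.48):
Code 7419.51.74 is under a tariff-rate quota (threshold 1,139 m²). Quantity 798 m² is within the quota, so the in-quota rate 2% applies to the full value.
Duty = ¥96,765.48 × 2% = ¥1,935.31.
Total = ¥15,902.70 + ¥0.00 + ¥1,935.31 = ¥17,838.01.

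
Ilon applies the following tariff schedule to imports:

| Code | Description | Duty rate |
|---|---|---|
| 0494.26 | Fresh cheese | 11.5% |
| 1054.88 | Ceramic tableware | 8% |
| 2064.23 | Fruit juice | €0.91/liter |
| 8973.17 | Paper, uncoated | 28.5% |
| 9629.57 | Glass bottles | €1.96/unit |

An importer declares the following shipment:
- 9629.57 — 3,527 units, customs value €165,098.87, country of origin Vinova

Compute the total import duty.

€6,912.92

Line 1 (9629.57, Vinova, 3,527 units, €165,098.87):
Base rate for 9629.57 is €1.96/unit.
Duty = 3,527 × €1.96 = €6,912.92.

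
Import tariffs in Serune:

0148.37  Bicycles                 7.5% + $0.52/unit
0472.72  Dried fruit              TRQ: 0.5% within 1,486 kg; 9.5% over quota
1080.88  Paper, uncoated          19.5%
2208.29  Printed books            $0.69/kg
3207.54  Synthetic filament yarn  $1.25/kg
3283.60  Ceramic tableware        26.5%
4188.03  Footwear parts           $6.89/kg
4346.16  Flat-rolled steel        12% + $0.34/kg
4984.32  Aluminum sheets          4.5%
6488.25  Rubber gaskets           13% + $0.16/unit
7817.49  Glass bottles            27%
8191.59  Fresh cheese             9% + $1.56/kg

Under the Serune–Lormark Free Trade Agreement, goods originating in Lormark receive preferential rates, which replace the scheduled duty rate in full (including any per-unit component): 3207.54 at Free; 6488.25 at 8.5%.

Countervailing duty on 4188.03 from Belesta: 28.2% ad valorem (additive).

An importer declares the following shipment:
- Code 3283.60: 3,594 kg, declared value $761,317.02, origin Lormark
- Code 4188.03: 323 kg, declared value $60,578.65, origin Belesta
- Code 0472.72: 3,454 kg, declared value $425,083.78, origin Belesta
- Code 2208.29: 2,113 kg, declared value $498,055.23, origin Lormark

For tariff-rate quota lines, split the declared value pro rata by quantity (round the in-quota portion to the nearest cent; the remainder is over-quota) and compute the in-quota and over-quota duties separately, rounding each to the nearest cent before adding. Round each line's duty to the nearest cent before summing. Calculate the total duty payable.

$246,439.21

Line 1 (3283.60, Lormark, 3,594 kg, $761,317.02):
Base rate for 3283.60 is 26.5%.
Origin Lormark is the FTA partner but 3283.60 is not on the preference list; base rate stands.
Duty = $761,317.02 × 26.5% = $201,749.01.
Line 2 (4188.03, Belesta, 323 kg, $60,578.65):
Base rate for 4188.03 is $6.89/kg.
Additional duty on 4188.03 from Belesta: +28.2% ad valorem. Applied ad valorem rate = 28.2%.
Duty = $60,578.65 × 28.2% + 323 × $6.89 = $19,308.65.
Line 3 (0472.72, Belesta, 3,454 kg, $425,083.78):
Code 0472.72 is under a tariff-rate quota (threshold 1,486 kg). In-quota: 1,486 kg at 0.5%; over-quota: 1,968 kg at 9.5%.
Pro-rata value split: in-quota = $425,083.78 × 1,486/3,454 = $182,882.02; over-quota = $425,083.78 − $182,882.02 = $242,201.76.
In-quota duty = $182,882.02 × 0.5% = $914.41. Over-quota duty = $242,201.76 × 9.5% = $23,009.17.
Line duty = $914.41 + $23,009.17 = $23,923.58.
Line 4 (2208.29, Lormark, 2,113 kg, $498,055.23):
Base rate for 2208.29 is $0.69/kg.
Origin Lormark is the FTA partner but 2208.29 is not on the preference list; base rate stands.
Duty = 2,113 × $0.69 = $1,457.97.
Total = $201,749.01 + $19,308.65 + $23,923.58 + $1,457.97 = $246,439.21.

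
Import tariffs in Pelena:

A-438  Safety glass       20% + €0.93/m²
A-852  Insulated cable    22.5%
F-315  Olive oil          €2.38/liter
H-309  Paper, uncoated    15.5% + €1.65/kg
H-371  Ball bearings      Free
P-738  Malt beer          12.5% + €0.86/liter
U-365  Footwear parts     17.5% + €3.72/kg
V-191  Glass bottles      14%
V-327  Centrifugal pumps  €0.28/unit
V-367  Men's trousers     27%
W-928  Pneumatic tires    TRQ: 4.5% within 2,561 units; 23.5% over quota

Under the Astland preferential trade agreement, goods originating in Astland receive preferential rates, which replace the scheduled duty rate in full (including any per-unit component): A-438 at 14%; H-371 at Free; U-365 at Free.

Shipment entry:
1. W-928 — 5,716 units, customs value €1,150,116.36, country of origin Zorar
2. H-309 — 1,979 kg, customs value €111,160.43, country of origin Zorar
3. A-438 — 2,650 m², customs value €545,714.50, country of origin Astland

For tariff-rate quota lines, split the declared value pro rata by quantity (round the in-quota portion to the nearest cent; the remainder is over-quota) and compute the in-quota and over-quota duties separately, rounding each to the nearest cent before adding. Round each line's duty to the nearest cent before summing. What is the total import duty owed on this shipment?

€269,265.82

Line 1 (W-928, Zorar, 5,716 units, €1,150,116.36):
Code W-928 is under a tariff-rate quota (threshold 2,561 units). In-quota: 2,561 units at 4.5%; over-quota: 3,155 units at 23.5%.
Pro-rata value split: in-quota = €1,150,116.36 × 2,561/5,716 = €515,298.81; over-quota = €1,150,116.36 − €515,298.81 = €634,817.55.
In-quota duty = €515,298.81 × 4.5% = €23,188.45. Over-quota duty = €634,817.55 × 23.5% = €149,182.12.
Line duty = €23,188.45 + €149,182.12 = €172,370.57.
Line 2 (H-309, Zorar, 1,979 kg, €111,160.43):
Base rate for H-309 is 15.5% + €1.65/kg.
Duty = €111,160.43 × 15.5% + 1,979 × €1.65 = €20,495.22.
Line 3 (A-438, Astland, 2,650 m², €545,714.50):
Base rate for A-438 is 20% + €0.93/m².
Origin Astland qualifies under the Pelena–Astland agreement and A-438 is covered: preferential rate 14% applies instead.
Duty = €545,714.50 × 14% = €76,400.03.
Total = €172,370.57 + €20,495.22 + €76,400.03 = €269,265.82.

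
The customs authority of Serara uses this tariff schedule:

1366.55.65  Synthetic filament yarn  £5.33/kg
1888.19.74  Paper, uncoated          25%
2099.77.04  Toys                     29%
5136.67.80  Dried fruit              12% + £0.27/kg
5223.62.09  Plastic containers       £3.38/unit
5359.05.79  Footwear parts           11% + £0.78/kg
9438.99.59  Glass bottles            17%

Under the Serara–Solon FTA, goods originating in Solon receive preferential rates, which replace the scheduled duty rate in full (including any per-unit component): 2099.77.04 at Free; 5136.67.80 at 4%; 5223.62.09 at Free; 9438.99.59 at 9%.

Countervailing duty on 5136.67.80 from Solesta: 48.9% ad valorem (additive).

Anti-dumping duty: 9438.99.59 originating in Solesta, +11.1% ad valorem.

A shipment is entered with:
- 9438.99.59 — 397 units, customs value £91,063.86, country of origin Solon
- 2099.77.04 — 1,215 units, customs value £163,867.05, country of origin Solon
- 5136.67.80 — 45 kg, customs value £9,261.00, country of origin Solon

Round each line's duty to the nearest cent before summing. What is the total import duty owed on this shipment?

Line 1 (9438.99.59, Solon, 397 units, £91,063.86):
Base rate for 9438.99.59 is 17%.
Origin Solon qualifies under the Serara–Solon agreement and 9438.99.59 is covered: preferential rate 9% applies instead.
The additional-duty order on 9438.99.59 targets Solesta, not Solon; it does not apply.
Duty = £91,063.86 × 9% = £8,195.75.
Line 2 (2099.77.04, Solon, 1,215 units, £163,867.05):
Base rate for 2099.77.04 is 29%.
Origin Solon qualifies under the Serara–Solon agreement and 2099.77.04 is covered: preferential rate Free applies instead.
Duty = £163,867.05 × 0% = £0.00.
Line 3 (5136.67.80, Solon, 45 kg, £9,261.00):
Base rate for 5136.67.80 is 12% + £0.27/kg.
Origin Solon qualifies under the Serara–Solon agreement and 5136.67.80 is covered: preferential rate 4% applies instead.
The additional-duty order on 5136.67.80 targets Solesta, not Solon; it does not apply.
Duty = £9,261.00 × 4% = £370.44.
Total = £8,195.75 + £0.00 + £370.44 = £8,566.19.

£8,566.19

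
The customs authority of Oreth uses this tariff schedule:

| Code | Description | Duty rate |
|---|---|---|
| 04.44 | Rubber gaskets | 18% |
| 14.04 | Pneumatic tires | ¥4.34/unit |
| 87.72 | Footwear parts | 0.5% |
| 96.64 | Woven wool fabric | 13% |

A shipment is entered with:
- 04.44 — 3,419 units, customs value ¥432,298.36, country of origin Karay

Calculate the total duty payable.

Line 1 (04.44, Karay, 3,419 units, ¥432,298.36):
Base rate for 04.44 is 18%.
Duty = ¥432,298.36 × 18% = ¥77,813.70.

¥77,813.70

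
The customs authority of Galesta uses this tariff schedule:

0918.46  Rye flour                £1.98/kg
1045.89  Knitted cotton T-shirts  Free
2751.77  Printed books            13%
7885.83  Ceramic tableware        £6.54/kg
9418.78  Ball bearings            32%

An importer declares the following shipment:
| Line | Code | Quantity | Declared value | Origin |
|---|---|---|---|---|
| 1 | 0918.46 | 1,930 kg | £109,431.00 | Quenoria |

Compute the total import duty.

£3,821.40

Line 1 (0918.46, Quenoria, 1,930 kg, £109,431.00):
Base rate for 0918.46 is £1.98/kg.
Duty = 1,930 × £1.98 = £3,821.40.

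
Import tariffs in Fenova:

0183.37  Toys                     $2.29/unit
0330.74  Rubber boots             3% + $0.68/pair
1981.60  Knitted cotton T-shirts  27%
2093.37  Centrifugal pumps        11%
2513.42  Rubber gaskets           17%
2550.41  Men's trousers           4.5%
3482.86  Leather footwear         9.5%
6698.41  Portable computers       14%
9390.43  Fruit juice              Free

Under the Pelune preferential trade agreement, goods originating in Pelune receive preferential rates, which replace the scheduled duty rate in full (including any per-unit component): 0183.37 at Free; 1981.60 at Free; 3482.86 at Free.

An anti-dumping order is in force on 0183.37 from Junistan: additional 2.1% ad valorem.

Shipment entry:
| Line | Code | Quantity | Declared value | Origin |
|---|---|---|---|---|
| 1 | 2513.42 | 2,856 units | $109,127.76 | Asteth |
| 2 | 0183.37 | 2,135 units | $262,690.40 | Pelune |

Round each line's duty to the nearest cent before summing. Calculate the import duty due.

Line 1 (2513.42, Asteth, 2,856 units, $109,127.76):
Base rate for 2513.42 is 17%.
Duty = $109,127.76 × 17% = $18,551.72.
Line 2 (0183.37, Pelune, 2,135 units, $262,690.40):
Base rate for 0183.37 is $2.29/unit.
Origin Pelune qualifies under the Fenova–Pelune agreement and 0183.37 is covered: preferential rate Free applies instead.
The additional-duty order on 0183.37 targets Junistan, not Pelune; it does not apply.
Duty = $262,690.40 × 0% = $0.00.
Total = $18,551.72 + $0.00 = $18,551.72.

$18,551.72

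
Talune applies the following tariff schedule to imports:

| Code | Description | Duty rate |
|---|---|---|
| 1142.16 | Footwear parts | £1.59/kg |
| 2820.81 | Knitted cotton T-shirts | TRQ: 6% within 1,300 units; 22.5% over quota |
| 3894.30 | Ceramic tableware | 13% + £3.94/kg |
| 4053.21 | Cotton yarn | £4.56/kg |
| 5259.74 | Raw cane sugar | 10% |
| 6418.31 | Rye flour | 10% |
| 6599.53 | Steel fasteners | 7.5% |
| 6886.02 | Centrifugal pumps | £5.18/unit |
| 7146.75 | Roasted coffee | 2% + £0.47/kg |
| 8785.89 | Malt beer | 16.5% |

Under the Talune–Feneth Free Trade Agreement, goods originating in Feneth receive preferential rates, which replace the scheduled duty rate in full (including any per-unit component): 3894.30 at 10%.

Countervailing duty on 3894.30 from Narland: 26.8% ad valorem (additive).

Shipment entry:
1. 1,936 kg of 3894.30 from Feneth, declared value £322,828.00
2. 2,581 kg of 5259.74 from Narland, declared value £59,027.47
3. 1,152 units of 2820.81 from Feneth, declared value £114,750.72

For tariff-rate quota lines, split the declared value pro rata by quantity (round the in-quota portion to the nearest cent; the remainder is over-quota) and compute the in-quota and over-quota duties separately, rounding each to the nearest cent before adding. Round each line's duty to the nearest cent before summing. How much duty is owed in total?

Line 1 (3894.30, Feneth, 1,936 kg, £322,828.00):
Base rate for 3894.30 is 13% + £3.94/kg.
Origin Feneth qualifies under the Talune–Feneth agreement and 3894.30 is covered: preferential rate 10% applies instead.
The additional-duty order on 3894.30 targets Narland, not Feneth; it does not apply.
Duty = £322,828.00 × 10% = £32,282.80.
Line 2 (5259.74, Narland, 2,581 kg, £59,027.47):
Base rate for 5259.74 is 10%.
Duty = £59,027.47 × 10% = £5,902.75.
Line 3 (2820.81, Feneth, 1,152 units, £114,750.72):
Code 2820.81 is under a tariff-rate quota (threshold 1,300 units). Quantity 1,152 units is within the quota, so the in-quota rate 6% applies to the full value.
Duty = £114,750.72 × 6% = £6,885.04.
Total = £32,282.80 + £5,902.75 + £6,885.04 = £45,070.59.

£45,070.59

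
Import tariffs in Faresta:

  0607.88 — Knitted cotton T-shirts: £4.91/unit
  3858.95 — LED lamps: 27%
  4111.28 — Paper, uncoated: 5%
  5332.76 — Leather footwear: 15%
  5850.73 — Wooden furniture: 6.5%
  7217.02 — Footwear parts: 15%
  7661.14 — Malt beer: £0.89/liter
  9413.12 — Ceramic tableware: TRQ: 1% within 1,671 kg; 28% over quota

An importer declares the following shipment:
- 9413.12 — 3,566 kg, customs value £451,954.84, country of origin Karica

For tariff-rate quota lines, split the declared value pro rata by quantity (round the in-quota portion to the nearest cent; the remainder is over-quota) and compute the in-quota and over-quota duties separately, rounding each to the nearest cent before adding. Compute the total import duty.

£69,366.07

Line 1 (9413.12, Karica, 3,566 kg, £451,954.84):
Code 9413.12 is under a tariff-rate quota (threshold 1,671 kg). In-quota: 1,671 kg at 1%; over-quota: 1,895 kg at 28%.
Pro-rata value split: in-quota = £451,954.84 × 1,671/3,566 = £211,782.54; over-quota = £451,954.84 − £211,782.54 = £240,172.30.
In-quota duty = £211,782.54 × 1% = £2,117.83. Over-quota duty = £240,172.30 × 28% = £67,248.24.
Line duty = £2,117.83 + £67,248.24 = £69,366.07.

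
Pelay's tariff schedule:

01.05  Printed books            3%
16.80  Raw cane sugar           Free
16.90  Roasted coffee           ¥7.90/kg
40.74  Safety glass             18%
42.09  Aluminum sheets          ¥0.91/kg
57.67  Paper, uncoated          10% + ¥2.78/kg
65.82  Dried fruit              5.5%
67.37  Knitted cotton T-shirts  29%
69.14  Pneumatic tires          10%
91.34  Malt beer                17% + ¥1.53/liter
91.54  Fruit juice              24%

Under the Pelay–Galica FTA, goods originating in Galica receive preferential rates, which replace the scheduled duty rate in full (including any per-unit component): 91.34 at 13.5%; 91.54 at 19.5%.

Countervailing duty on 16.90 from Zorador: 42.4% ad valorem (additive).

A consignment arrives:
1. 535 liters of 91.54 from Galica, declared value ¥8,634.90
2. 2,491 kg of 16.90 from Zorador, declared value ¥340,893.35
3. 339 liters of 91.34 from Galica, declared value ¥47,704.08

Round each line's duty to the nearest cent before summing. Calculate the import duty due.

¥172,341.54

Line 1 (91.54, Galica, 535 liters, ¥8,634.90):
Base rate for 91.54 is 24%.
Origin Galica qualifies under the Pelay–Galica agreement and 91.54 is covered: preferential rate 19.5% applies instead.
Duty = ¥8,634.90 × 19.5% = ¥1,683.81.
Line 2 (16.90, Zorador, 2,491 kg, ¥340,893.35):
Base rate for 16.90 is ¥7.90/kg.
Additional duty on 16.90 from Zorador: +42.4% ad valorem. Applied ad valorem rate = 42.4%.
Duty = ¥340,893.35 × 42.4% + 2,491 × ¥7.90 = ¥164,217.68.
Line 3 (91.34, Galica, 339 liters, ¥47,704.08):
Base rate for 91.34 is 17% + ¥1.53/liter.
Origin Galica qualifies under the Pelay–Galica agreement and 91.34 is covered: preferential rate 13.5% applies instead.
Duty = ¥47,704.08 × 13.5% = ¥6,440.05.
Total = ¥1,683.81 + ¥164,217.68 + ¥6,440.05 = ¥172,341.54.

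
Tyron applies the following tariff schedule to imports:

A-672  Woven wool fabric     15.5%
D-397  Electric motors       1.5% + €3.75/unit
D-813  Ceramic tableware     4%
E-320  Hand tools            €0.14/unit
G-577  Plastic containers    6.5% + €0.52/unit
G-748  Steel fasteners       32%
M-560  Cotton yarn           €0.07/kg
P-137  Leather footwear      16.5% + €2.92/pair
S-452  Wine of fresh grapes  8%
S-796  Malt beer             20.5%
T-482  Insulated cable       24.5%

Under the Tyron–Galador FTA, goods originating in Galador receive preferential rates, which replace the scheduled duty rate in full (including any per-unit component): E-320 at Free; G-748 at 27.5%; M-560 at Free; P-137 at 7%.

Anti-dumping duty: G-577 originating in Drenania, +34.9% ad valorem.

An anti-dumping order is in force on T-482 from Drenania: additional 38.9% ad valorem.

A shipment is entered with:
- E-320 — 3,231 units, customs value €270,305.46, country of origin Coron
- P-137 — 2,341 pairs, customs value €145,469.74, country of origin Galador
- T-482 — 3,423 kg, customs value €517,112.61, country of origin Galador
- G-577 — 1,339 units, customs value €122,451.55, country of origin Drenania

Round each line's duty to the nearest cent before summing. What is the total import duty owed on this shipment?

Line 1 (E-320, Coron, 3,231 units, €270,305.46):
Base rate for E-320 is €0.14/unit.
E-320 has an FTA preferential rate, but origin Coron is not Galador; base rate stands.
Duty = 3,231 × €0.14 = €452.34.
Line 2 (P-137, Galador, 2,341 pairs, €145,469.74):
Base rate for P-137 is 16.5% + €2.92/pair.
Origin Galador qualifies under the Tyron–Galador agreement and P-137 is covered: preferential rate 7% applies instead.
Duty = €145,469.74 × 7% = €10,182.88.
Line 3 (T-482, Galador, 3,423 kg, €517,112.61):
Base rate for T-482 is 24.5%.
Origin Galador is the FTA partner but T-482 is not on the preference list; base rate stands.
The additional-duty order on T-482 targets Drenania, not Galador; it does not apply.
Duty = €517,112.61 × 24.5% = €126,692.59.
Line 4 (G-577, Drenania, 1,339 units, €122,451.55):
Base rate for G-577 is 6.5% + €0.52/unit.
Additional duty on G-577 from Drenania: +34.9%. Applied ad valorem rate: 6.5% + 34.9% = 41.4%.
Duty = €122,451.55 × 41.4% + 1,339 × €0.52 = €51,391.22.
Total = €452.34 + €10,182.88 + €126,692.59 + €51,391.22 = €188,719.03.

€188,719.03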